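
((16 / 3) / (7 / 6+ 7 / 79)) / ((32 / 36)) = 2844 / 595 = 4.78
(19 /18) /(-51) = -19 /918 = -0.02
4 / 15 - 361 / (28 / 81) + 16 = -431783 / 420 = -1028.05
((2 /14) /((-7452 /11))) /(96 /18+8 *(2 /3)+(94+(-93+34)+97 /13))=-143 /36027936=-0.00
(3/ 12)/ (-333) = -0.00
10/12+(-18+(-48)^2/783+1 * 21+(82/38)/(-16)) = 58547/8816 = 6.64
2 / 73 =0.03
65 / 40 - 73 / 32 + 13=395 / 32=12.34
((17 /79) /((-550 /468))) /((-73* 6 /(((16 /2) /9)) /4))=0.00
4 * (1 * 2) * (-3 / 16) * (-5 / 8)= 15 / 16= 0.94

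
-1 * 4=-4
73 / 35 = 2.09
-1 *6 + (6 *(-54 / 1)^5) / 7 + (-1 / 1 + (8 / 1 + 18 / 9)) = -2754990123 / 7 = -393570017.57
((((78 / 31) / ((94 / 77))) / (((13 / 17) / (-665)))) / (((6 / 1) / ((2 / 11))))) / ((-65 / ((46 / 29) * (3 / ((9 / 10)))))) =7280420 / 1647867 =4.42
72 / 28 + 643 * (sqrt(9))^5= 1093761 / 7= 156251.57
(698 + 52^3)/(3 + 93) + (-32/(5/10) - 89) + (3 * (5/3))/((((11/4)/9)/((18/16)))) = 235373/176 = 1337.35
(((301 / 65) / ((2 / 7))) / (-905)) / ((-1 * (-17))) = -2107 / 2000050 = -0.00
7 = 7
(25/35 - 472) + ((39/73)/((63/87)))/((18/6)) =-471.04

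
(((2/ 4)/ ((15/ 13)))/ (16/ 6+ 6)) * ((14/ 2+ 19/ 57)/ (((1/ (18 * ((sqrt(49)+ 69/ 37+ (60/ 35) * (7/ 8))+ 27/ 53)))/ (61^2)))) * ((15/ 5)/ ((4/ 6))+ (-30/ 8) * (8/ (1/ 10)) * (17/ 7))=-53087455386009/ 274540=-193368745.49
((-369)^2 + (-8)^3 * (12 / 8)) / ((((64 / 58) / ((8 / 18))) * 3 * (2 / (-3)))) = -1308799 / 48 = -27266.65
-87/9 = -29/3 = -9.67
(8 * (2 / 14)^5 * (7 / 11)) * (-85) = -680 / 26411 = -0.03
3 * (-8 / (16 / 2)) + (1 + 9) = 7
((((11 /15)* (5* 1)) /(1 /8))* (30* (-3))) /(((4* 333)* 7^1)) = -220 /777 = -0.28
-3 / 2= -1.50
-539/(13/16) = -8624/13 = -663.38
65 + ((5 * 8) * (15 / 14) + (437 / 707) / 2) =152947 / 1414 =108.17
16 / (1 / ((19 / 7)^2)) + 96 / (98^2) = 283048 / 2401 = 117.89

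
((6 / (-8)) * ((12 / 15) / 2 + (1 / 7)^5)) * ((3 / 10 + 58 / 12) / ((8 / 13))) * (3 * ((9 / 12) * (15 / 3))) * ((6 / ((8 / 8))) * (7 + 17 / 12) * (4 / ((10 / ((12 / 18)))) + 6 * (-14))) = 228698391207 / 1920800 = 119064.14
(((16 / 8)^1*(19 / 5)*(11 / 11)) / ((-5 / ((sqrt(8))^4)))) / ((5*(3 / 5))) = -2432 / 75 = -32.43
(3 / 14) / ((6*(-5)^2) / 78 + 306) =39 / 56042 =0.00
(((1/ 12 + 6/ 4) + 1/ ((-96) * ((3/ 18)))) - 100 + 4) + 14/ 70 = -22627/ 240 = -94.28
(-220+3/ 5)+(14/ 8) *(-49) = -6103/ 20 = -305.15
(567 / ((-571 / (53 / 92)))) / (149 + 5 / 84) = -631071 / 164438293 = -0.00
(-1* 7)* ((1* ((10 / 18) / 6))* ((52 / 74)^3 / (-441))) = 43940 / 86160753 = 0.00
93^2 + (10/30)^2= 77842/9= 8649.11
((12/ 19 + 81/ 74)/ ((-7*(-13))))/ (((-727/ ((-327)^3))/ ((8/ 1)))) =339447821364/ 46508371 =7298.64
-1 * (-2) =2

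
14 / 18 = 7 / 9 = 0.78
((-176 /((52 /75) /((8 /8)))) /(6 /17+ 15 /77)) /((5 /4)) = -1151920 /3107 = -370.75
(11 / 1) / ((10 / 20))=22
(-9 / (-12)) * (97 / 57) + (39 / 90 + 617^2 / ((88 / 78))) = 2115689837 / 6270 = 337430.60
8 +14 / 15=134 / 15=8.93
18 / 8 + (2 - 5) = -3 / 4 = -0.75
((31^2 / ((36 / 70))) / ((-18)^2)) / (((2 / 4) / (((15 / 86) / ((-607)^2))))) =168175 / 30799388808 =0.00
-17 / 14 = -1.21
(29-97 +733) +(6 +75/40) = 5383/8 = 672.88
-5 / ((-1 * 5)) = 1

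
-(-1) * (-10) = -10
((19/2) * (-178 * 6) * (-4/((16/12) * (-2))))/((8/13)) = -197847/8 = -24730.88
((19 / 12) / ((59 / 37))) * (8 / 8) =703 / 708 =0.99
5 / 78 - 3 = -229 / 78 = -2.94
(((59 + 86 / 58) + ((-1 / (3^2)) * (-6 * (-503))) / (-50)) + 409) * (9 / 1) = 3107136 / 725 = 4285.70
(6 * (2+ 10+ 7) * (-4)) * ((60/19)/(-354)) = 240/59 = 4.07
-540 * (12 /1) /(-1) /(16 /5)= 2025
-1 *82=-82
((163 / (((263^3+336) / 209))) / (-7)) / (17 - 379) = 34067 / 46097978122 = 0.00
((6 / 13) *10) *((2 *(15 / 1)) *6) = 10800 / 13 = 830.77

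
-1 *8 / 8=-1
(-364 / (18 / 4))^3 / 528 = -24114272 / 24057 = -1002.38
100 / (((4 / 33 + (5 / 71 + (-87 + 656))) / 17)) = 58575 / 19612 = 2.99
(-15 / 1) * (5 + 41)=-690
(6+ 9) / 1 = 15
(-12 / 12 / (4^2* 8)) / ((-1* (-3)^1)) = -1 / 384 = -0.00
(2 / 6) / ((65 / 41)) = 41 / 195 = 0.21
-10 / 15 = -2 / 3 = -0.67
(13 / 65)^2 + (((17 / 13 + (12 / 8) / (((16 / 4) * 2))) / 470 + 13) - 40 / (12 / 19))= -73745479 / 1466400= -50.29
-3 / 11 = -0.27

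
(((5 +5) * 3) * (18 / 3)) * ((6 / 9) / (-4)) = -30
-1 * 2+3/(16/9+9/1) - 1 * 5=-652/97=-6.72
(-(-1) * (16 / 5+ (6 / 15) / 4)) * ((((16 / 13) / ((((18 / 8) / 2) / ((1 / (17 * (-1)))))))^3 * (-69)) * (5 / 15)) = 265289728 / 13114541115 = 0.02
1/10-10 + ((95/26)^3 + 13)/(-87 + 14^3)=-2306192569/233497160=-9.88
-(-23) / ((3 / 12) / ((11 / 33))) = 92 / 3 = 30.67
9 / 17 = 0.53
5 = 5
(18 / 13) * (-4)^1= -5.54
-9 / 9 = -1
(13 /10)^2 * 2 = 169 /50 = 3.38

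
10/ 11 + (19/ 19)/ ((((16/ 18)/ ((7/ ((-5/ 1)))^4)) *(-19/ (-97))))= 24006803/ 1045000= 22.97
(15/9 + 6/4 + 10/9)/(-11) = -7/18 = -0.39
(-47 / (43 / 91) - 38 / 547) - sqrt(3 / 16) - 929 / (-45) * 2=-61649867 / 1058445 - sqrt(3) / 4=-58.68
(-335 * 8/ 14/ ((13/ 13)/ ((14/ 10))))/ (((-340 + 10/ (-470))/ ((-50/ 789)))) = -629800/ 12609009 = -0.05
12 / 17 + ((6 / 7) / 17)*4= 108 / 119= 0.91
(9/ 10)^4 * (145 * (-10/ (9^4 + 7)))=-0.14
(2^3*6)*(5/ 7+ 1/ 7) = 288/ 7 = 41.14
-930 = -930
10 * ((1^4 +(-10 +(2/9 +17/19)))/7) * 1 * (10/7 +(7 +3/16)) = -1626025/16758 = -97.03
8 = 8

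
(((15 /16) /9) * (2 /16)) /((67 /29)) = 145 /25728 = 0.01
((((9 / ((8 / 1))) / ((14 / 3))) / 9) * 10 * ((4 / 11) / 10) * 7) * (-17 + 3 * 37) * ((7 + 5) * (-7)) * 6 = -35532 / 11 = -3230.18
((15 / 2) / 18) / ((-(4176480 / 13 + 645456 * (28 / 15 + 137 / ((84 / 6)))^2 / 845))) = -739375 / 754130817424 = -0.00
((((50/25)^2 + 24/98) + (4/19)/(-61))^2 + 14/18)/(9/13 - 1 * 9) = -7081980751963/3134911585932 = -2.26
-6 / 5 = -1.20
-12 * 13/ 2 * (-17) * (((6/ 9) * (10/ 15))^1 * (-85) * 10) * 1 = -500933.33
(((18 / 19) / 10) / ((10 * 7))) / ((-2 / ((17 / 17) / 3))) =-3 / 13300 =-0.00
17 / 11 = 1.55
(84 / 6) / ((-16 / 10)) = -35 / 4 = -8.75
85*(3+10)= 1105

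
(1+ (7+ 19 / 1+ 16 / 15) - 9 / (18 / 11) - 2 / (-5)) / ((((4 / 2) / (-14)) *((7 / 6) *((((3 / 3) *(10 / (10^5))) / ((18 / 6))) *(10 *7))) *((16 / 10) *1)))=-258375 / 7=-36910.71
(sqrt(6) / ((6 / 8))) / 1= 4 * sqrt(6) / 3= 3.27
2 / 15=0.13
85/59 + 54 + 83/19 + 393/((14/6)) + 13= 1892992/7847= 241.24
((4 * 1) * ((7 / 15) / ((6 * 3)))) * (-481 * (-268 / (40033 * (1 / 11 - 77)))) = -1417988 / 326583495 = -0.00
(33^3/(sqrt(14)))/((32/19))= 682803 * sqrt(14)/448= 5702.71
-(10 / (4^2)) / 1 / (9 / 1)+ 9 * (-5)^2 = 16195 / 72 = 224.93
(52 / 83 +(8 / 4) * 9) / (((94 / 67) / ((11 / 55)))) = 51791 / 19505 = 2.66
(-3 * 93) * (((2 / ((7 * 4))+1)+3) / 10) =-15903 / 140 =-113.59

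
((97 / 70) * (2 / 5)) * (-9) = -873 / 175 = -4.99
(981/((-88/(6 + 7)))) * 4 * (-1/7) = 12753/154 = 82.81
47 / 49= 0.96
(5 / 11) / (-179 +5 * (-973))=-5 / 55484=-0.00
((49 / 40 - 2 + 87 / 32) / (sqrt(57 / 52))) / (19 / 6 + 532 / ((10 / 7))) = 311 * sqrt(741) / 1712584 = 0.00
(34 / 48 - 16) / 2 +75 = 3233 / 48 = 67.35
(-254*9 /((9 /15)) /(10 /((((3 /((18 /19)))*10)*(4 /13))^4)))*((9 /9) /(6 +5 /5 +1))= -331015340000 /771147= -429250.64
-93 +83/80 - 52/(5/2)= -9021/80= -112.76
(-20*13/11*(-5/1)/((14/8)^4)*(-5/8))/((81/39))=-2704000/713097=-3.79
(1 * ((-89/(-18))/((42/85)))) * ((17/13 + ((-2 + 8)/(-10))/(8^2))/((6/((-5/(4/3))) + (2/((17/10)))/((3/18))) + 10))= 694595605/826495488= 0.84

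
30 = 30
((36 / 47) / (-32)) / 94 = -9 / 35344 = -0.00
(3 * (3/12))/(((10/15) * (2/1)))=9/16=0.56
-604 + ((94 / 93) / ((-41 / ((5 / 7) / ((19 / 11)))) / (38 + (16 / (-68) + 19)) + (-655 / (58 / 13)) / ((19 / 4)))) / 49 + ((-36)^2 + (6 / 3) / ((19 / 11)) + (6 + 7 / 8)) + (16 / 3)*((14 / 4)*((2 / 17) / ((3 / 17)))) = 471272256998758637 / 661456370504664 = 712.48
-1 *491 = -491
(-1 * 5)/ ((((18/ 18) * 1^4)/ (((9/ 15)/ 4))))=-3/ 4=-0.75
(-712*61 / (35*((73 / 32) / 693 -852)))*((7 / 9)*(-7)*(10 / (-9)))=1498230272 / 170044911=8.81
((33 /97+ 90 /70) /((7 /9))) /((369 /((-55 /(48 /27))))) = -34155 /194873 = -0.18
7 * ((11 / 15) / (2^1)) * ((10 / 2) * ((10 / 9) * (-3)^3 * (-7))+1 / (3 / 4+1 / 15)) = 18887 / 7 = 2698.14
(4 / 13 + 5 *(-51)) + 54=-2609 / 13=-200.69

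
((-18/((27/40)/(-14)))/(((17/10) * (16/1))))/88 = 175/1122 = 0.16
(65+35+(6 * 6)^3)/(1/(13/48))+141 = 153649/12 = 12804.08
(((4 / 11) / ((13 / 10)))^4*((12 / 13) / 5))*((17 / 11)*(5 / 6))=87040000 / 59797108943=0.00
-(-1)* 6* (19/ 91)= 114/ 91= 1.25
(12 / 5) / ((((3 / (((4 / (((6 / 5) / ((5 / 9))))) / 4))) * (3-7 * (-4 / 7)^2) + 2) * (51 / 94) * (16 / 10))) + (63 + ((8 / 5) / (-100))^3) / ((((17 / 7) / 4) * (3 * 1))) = 808951119907 / 23109375000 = 35.01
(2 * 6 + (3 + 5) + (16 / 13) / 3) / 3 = 796 / 117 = 6.80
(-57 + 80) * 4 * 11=1012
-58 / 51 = -1.14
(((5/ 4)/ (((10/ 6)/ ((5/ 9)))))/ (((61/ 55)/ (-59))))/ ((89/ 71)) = -1151975/ 65148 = -17.68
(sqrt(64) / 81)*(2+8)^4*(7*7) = 3920000 / 81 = 48395.06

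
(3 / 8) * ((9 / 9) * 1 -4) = -9 / 8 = -1.12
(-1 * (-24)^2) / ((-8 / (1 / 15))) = 24 / 5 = 4.80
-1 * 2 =-2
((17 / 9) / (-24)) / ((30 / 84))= -119 / 540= -0.22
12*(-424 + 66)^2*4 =6151872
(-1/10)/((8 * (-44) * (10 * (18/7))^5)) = 0.00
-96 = -96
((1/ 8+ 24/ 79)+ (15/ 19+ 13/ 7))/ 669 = 86169/ 18744488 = 0.00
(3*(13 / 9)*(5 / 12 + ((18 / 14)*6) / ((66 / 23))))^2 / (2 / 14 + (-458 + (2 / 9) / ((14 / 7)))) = -1391066209 / 3517313184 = -0.40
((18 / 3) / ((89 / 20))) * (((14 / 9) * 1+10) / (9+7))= 260 / 267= 0.97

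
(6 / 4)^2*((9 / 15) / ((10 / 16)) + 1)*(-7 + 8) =4.41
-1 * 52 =-52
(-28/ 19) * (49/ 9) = -1372/ 171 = -8.02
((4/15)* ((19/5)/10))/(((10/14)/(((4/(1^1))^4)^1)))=68096/1875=36.32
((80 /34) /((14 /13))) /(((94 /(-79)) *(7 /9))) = -92430 /39151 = -2.36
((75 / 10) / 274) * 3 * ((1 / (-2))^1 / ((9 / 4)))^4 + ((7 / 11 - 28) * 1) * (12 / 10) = -180369538 / 5493015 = -32.84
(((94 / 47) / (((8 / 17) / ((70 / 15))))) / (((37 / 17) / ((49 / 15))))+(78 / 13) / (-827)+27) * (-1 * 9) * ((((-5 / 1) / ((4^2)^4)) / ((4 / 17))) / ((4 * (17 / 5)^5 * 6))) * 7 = 3419360415625 / 32157633293058048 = 0.00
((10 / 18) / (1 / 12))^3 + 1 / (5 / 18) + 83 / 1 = 51691 / 135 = 382.90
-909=-909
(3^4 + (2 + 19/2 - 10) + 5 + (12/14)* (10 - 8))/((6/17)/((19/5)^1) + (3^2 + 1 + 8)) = 403427/81816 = 4.93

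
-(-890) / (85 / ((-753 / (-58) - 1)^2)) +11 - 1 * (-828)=66979591 / 28594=2342.44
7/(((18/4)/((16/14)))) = 16/9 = 1.78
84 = 84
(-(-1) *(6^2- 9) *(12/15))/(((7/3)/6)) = 1944/35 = 55.54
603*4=2412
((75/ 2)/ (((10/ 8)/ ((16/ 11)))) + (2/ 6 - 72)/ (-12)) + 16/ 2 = 57.61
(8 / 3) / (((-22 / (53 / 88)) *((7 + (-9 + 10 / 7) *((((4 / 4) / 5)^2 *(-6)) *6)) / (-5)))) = 46375 / 2274558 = 0.02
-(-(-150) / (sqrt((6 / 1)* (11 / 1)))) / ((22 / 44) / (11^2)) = -550* sqrt(66) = -4468.22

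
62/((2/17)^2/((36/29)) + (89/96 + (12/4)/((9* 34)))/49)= 252858816/123451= 2048.25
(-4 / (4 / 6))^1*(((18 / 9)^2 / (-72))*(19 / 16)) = 19 / 48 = 0.40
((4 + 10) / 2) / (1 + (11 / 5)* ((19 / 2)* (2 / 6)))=210 / 239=0.88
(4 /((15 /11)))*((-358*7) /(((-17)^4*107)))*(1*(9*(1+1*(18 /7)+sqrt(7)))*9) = -2126520 /8936747-2977128*sqrt(7) /44683735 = -0.41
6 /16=3 /8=0.38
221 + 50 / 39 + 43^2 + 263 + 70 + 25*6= 99617 / 39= 2554.28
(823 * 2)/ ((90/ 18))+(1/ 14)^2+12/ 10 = 323797/ 980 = 330.41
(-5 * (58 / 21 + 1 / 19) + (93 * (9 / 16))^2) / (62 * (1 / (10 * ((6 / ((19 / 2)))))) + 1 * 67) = 35.44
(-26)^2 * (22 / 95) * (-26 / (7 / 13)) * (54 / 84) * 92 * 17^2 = -601428855456 / 4655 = -129200613.42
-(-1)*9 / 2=9 / 2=4.50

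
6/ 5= 1.20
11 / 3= 3.67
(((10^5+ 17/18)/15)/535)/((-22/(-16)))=7200068/794475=9.06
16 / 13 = 1.23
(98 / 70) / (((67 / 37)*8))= 259 / 2680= 0.10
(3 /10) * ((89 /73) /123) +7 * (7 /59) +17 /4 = 17953537 /3531740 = 5.08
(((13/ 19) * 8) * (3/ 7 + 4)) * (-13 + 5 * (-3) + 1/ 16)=-180141/ 266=-677.22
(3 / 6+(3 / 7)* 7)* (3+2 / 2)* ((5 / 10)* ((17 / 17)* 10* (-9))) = -630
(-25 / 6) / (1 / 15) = -125 / 2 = -62.50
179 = 179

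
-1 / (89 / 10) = -10 / 89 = -0.11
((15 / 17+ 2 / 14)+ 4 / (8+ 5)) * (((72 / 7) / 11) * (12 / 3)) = 593856 / 119119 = 4.99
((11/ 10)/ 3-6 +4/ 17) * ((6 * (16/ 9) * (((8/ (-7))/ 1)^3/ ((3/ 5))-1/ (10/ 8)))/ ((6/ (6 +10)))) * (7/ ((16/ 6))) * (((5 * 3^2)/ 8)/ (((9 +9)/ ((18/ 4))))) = 23284874/ 12495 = 1863.54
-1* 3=-3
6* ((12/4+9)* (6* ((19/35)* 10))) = 16416/7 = 2345.14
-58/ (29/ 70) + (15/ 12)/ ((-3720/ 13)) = -416653/ 2976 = -140.00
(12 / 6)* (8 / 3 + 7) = 58 / 3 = 19.33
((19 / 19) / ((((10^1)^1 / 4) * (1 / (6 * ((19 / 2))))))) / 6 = 3.80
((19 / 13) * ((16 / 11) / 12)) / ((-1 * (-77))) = 76 / 33033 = 0.00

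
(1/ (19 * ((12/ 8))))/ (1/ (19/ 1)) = 0.67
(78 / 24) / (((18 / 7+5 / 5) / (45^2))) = 7371 / 4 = 1842.75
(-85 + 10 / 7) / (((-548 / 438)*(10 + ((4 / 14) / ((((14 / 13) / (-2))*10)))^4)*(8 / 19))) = 1252910010909375 / 78977836305712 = 15.86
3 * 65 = 195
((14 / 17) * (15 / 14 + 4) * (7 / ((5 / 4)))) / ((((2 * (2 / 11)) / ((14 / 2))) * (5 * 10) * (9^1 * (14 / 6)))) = 5467 / 12750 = 0.43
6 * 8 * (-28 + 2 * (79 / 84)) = -8776 / 7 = -1253.71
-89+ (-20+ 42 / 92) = -4993 / 46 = -108.54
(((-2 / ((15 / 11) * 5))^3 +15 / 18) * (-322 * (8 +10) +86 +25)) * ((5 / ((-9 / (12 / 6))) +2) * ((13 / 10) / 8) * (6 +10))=-13437485932 / 1265625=-10617.27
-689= -689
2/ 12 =0.17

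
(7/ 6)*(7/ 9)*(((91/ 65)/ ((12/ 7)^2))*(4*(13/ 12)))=218491/ 116640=1.87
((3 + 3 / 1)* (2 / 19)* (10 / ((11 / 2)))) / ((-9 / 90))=-11.48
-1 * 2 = -2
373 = 373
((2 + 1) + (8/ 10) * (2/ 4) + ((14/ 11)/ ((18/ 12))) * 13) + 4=3041/ 165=18.43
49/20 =2.45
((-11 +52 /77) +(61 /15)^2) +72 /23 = 3723166 /398475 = 9.34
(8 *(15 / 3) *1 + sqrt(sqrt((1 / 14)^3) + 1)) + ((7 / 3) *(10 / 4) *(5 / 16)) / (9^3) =sqrt(sqrt(14) + 196) / 14 + 2799535 / 69984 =41.01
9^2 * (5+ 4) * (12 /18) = 486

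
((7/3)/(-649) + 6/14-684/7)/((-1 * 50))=662978/340725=1.95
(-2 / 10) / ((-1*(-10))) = -1 / 50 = -0.02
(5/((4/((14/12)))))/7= 5/24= 0.21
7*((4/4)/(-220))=-7/220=-0.03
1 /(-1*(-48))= 1 /48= 0.02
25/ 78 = 0.32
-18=-18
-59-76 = -135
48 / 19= 2.53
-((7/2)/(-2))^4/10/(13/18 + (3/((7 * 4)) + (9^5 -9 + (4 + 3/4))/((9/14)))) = -151263/14813280640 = -0.00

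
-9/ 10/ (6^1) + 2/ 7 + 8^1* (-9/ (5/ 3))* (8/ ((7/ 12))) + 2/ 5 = -591.92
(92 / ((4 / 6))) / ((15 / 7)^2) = 30.05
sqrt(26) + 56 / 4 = sqrt(26) + 14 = 19.10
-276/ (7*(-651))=92/ 1519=0.06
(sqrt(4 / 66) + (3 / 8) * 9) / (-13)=-27 / 104 - sqrt(66) / 429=-0.28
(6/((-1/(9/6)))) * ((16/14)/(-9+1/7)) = 36/31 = 1.16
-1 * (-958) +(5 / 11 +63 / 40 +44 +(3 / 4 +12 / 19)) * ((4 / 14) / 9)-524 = 38228639 / 87780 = 435.51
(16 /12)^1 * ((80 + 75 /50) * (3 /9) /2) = 163 /9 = 18.11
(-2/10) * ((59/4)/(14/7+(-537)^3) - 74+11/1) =39023246111/3097083020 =12.60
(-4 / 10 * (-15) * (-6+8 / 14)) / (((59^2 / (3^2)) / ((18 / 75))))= -0.02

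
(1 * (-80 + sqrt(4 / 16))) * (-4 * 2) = 636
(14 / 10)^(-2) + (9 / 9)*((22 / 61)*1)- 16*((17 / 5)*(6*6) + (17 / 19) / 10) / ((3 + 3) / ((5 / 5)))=-277510133 / 851865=-325.77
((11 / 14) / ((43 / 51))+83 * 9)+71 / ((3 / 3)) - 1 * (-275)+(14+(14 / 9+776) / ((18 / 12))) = 26433917 / 16254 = 1626.30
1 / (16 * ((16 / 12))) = 3 / 64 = 0.05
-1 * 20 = -20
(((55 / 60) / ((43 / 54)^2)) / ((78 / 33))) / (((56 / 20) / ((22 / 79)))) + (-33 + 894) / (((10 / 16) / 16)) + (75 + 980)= 3070114633151 / 132924610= 23096.66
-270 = -270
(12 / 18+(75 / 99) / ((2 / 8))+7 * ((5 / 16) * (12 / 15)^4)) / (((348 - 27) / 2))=37892 / 1324125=0.03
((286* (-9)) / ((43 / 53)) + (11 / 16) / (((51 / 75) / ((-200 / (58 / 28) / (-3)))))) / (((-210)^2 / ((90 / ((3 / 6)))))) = -12.82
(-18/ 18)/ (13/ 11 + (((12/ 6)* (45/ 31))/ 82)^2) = -17769851/ 21023008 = -0.85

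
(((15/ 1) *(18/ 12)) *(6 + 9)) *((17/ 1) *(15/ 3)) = 57375/ 2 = 28687.50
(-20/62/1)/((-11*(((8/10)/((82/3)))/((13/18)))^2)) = 35511125/1988712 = 17.86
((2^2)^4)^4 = 4294967296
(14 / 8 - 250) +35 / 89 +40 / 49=-4309373 / 17444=-247.04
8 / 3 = 2.67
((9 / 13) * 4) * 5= 180 / 13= 13.85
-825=-825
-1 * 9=-9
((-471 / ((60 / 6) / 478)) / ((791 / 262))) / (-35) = 29493078 / 138425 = 213.06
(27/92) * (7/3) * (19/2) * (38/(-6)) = -7581/184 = -41.20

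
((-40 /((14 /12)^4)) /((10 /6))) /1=-31104 /2401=-12.95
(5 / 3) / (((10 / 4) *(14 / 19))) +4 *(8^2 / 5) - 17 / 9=15818 / 315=50.22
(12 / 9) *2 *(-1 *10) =-80 / 3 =-26.67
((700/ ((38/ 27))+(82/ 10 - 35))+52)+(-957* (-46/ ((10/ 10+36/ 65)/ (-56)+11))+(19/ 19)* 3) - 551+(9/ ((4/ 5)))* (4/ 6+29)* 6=15149473659/ 2529470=5989.19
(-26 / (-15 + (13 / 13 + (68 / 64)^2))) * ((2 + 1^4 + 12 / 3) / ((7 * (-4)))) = -1664 / 3295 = -0.51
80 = 80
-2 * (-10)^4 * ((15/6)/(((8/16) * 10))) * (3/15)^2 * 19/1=-7600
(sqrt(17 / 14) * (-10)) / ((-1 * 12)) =5 * sqrt(238) / 84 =0.92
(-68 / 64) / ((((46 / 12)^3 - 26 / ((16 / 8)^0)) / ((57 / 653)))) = -26163 / 8555606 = -0.00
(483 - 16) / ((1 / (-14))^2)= 91532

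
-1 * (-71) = 71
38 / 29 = 1.31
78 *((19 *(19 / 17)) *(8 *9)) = 2027376 / 17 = 119257.41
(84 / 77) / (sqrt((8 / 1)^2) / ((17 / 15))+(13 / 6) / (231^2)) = 5937624 / 38420141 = 0.15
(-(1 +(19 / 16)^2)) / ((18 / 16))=-617 / 288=-2.14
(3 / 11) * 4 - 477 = -5235 / 11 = -475.91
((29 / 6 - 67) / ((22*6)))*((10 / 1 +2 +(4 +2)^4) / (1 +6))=-40657 / 462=-88.00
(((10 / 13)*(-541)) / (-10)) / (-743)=-541 / 9659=-0.06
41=41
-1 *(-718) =718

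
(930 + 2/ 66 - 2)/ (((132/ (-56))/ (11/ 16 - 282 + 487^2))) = -270841589375/ 2904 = -93265010.12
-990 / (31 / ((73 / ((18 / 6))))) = -24090 / 31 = -777.10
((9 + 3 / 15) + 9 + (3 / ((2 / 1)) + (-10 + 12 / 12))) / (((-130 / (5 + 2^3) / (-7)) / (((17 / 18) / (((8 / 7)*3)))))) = 89131 / 43200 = 2.06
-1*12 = -12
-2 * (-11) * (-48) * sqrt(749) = -1056 * sqrt(749) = -28900.46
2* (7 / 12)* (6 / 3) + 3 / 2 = 3.83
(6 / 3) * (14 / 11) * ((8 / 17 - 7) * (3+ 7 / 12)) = -59.56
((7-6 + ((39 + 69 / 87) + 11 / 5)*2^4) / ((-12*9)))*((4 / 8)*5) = -10841 / 696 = -15.58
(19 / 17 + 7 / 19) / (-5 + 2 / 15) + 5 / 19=-0.04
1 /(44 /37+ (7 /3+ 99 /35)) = 3885 /24674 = 0.16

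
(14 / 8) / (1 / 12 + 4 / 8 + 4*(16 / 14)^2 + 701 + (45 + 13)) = 1029 / 449707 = 0.00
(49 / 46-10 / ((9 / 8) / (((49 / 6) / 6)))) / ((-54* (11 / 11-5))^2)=-41111 / 173840256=-0.00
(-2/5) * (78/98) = -78/245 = -0.32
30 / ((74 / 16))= 240 / 37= 6.49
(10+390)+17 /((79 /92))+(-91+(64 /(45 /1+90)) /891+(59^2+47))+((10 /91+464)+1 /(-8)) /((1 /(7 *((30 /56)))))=154869241126337 /27671323680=5596.74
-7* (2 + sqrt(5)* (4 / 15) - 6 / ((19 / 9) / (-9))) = -3668 / 19 - 28* sqrt(5) / 15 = -197.23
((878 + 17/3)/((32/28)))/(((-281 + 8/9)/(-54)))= 1503117/10084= 149.06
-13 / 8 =-1.62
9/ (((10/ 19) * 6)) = 57/ 20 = 2.85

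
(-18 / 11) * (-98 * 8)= 14112 / 11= 1282.91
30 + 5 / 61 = 1835 / 61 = 30.08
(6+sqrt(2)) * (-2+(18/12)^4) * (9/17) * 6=1323 * sqrt(2)/136+3969/68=72.13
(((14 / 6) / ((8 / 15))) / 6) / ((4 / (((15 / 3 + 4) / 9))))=35 / 192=0.18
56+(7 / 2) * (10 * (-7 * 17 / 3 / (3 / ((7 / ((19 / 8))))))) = -223664 / 171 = -1307.98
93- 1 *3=90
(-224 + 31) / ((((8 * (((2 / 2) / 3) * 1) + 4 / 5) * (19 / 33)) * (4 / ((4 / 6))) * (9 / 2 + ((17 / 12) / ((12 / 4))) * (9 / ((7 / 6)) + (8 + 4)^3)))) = -74305 / 3799848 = -0.02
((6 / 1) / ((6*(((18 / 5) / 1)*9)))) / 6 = 5 / 972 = 0.01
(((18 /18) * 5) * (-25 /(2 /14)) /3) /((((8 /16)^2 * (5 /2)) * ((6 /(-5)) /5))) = 17500 /9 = 1944.44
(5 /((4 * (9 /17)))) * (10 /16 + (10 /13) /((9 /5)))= 83725 /33696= 2.48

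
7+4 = 11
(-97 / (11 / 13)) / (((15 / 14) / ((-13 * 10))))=459004 / 33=13909.21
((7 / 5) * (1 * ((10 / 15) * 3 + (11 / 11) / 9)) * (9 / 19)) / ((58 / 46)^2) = 3703 / 4205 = 0.88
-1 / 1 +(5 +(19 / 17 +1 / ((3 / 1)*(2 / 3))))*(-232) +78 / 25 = -651599 / 425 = -1533.17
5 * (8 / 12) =10 / 3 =3.33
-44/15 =-2.93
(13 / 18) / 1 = 13 / 18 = 0.72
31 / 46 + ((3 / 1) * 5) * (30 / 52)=9.33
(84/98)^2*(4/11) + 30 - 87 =-30579/539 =-56.73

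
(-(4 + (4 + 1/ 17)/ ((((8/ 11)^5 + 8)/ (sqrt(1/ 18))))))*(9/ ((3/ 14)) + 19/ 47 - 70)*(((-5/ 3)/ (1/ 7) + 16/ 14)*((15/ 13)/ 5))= -88196/ 329 - 4804312381*sqrt(2)/ 869333808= -275.89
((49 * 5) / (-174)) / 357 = -35 / 8874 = -0.00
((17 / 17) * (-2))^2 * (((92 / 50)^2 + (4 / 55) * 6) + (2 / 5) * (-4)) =61104 / 6875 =8.89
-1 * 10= -10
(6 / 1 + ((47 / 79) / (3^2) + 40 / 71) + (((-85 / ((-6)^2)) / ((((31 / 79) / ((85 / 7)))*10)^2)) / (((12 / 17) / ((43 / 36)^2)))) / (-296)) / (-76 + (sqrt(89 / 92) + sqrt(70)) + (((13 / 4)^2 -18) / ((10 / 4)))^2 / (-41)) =28001052016473504754675 / (2735680560988032*(-114994503 + 32800*sqrt(2047) + 1508800*sqrt(70))) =-0.10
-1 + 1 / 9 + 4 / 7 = -20 / 63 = -0.32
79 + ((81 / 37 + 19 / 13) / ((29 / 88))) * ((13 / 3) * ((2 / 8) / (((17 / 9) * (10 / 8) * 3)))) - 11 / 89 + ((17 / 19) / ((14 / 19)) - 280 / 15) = 21518567279 / 340924290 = 63.12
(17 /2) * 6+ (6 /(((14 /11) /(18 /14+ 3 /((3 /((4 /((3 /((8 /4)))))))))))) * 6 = 7977 /49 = 162.80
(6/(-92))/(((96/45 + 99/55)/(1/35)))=-9/18998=-0.00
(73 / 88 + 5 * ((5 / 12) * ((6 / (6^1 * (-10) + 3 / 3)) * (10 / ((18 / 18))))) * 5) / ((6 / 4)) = -50693 / 7788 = -6.51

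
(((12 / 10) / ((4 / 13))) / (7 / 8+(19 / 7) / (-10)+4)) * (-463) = -392.24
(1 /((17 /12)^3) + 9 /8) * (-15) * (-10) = 221.51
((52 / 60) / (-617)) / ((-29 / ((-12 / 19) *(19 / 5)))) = -52 / 447325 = -0.00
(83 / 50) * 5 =83 / 10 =8.30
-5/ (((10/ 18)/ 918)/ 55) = -454410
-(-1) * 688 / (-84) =-8.19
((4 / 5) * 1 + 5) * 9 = 261 / 5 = 52.20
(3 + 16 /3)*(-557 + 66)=-12275 /3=-4091.67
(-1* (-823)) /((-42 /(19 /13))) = -15637 /546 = -28.64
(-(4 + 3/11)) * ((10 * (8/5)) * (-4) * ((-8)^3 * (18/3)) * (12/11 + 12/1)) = -1330642944/121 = -10997049.12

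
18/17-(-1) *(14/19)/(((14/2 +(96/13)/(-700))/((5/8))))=23106193/20544092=1.12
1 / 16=0.06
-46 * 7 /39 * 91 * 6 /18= -2254 /9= -250.44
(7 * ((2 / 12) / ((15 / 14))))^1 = 49 / 45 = 1.09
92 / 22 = 46 / 11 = 4.18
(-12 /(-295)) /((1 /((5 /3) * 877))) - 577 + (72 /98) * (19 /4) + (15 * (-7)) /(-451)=-669939271 /1303841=-513.82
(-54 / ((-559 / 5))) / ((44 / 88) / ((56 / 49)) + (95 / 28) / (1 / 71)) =30240 / 15109211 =0.00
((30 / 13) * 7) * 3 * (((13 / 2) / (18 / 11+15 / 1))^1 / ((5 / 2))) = 462 / 61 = 7.57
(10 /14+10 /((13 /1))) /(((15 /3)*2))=27 /182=0.15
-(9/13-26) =329/13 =25.31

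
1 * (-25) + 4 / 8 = -49 / 2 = -24.50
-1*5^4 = -625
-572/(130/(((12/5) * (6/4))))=-396/25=-15.84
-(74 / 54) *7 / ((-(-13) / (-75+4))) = 18389 / 351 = 52.39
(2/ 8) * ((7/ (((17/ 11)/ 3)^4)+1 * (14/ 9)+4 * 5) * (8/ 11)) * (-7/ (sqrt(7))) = -181832194 * sqrt(7)/ 8268579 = -58.18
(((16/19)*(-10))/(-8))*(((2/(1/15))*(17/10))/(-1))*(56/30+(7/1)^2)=-51884/19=-2730.74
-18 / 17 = -1.06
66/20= 3.30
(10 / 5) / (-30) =-1 / 15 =-0.07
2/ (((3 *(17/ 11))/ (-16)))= -352/ 51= -6.90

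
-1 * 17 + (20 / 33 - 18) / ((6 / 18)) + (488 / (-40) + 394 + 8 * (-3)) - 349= -3321 / 55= -60.38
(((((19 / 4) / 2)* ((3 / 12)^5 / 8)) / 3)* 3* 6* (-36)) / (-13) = 513 / 106496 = 0.00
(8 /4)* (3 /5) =6 /5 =1.20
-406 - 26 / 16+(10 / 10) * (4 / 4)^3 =-3253 / 8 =-406.62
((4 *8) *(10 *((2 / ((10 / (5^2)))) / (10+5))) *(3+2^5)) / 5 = 746.67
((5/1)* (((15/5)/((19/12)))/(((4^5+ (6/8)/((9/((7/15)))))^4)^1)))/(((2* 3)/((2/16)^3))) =61509375/21933574808044287881779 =0.00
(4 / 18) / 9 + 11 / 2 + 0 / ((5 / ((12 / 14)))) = 5.52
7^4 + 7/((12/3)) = 9611/4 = 2402.75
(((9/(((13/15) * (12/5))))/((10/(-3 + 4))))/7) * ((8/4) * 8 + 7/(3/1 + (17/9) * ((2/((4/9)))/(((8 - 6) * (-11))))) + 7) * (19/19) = 26577/16744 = 1.59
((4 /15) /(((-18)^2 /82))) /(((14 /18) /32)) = 2624 /945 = 2.78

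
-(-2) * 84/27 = 56/9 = 6.22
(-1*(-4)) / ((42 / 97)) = 194 / 21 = 9.24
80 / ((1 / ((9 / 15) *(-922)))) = -44256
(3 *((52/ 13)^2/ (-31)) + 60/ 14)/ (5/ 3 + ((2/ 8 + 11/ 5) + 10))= 3240/ 16709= 0.19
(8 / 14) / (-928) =-1 / 1624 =-0.00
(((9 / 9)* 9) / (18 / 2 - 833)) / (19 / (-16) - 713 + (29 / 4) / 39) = 702 / 45890311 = 0.00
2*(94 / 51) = 188 / 51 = 3.69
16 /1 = 16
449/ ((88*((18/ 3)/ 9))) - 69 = -10797/ 176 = -61.35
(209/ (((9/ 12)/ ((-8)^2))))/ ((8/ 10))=66880/ 3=22293.33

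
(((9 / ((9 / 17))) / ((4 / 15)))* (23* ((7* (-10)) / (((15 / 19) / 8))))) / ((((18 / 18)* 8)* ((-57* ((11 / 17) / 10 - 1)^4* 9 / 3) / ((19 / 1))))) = 108583564075000 / 5752160649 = 18877.00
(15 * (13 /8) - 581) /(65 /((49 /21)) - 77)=31171 /2752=11.33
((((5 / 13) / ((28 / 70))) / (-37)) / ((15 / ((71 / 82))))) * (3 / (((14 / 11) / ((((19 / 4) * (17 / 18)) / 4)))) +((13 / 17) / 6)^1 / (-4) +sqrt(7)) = -355 * sqrt(7) / 236652 - 7061305 / 1802341632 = -0.01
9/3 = 3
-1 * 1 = -1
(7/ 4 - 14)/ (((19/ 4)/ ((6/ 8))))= -147/ 76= -1.93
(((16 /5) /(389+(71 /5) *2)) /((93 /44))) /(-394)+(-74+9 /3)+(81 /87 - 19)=-98763409649 /1108841883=-89.07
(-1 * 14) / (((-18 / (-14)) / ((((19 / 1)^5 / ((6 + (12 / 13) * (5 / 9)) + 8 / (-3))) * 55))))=-17350025693 / 45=-385556126.51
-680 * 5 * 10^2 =-340000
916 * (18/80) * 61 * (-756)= -47522538/5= -9504507.60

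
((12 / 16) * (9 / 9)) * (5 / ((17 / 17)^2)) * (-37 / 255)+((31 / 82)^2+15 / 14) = 268145 / 400078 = 0.67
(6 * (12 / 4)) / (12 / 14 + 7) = 126 / 55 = 2.29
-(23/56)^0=-1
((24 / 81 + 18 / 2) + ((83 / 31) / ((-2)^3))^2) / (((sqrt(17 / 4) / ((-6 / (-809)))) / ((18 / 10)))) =0.06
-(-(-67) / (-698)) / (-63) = -67 / 43974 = -0.00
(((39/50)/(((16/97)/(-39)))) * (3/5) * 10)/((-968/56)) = 3098277/48400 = 64.01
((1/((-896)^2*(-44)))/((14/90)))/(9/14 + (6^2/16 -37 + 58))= -15/1969307648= -0.00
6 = 6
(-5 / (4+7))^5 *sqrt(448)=-25000 *sqrt(7) / 161051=-0.41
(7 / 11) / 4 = 7 / 44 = 0.16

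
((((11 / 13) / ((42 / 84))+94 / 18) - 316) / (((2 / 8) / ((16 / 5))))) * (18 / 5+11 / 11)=-53231936 / 2925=-18198.95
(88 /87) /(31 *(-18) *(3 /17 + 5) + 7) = -1496 /4261695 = -0.00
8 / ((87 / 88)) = 704 / 87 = 8.09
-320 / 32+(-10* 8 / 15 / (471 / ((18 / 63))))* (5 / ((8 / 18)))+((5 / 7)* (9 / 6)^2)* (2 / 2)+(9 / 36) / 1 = -8.18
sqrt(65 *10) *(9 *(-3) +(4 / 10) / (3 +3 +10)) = -1079 *sqrt(26) / 8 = -687.73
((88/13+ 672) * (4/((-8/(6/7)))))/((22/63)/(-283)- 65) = 67424184/15065791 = 4.48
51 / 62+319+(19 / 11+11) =226799 / 682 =332.55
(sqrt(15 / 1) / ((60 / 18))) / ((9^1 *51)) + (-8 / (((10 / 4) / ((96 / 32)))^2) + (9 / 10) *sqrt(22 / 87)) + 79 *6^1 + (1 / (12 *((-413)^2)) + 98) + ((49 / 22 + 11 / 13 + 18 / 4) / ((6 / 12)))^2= sqrt(15) / 1530 + 3 *sqrt(1914) / 290 + 826550672957689 / 1046389644300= 790.36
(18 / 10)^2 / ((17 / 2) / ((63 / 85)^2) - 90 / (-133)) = 12216582 / 60893375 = 0.20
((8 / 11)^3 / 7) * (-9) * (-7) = 4608 / 1331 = 3.46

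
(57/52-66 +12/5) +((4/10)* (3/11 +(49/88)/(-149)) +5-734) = -168622799/213070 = -791.40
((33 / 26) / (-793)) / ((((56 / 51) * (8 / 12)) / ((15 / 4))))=-75735 / 9236864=-0.01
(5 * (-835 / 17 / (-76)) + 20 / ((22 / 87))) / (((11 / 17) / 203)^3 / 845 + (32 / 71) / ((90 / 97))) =1527272012941898584725 / 9011966670630807092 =169.47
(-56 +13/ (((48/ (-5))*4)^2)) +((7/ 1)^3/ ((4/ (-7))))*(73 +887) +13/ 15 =-576295.12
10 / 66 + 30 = 995 / 33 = 30.15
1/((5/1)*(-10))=-1/50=-0.02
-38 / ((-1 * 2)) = 19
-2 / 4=-1 / 2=-0.50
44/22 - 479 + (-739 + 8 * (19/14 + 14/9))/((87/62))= -5409955/5481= -987.04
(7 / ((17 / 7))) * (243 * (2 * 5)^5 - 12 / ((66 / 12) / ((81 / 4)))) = 13097676186 / 187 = 70041049.12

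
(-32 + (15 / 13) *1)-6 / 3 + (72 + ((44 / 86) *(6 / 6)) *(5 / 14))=153924 / 3913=39.34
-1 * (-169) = 169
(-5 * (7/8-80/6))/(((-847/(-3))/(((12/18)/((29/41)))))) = 61295/294756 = 0.21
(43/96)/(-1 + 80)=43/7584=0.01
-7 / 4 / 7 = -0.25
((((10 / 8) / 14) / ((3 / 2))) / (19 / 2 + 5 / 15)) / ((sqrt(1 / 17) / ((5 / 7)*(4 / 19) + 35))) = 23375*sqrt(17) / 109858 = 0.88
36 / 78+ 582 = 7572 / 13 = 582.46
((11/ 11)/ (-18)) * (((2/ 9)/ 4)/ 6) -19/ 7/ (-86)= 18167/ 585144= 0.03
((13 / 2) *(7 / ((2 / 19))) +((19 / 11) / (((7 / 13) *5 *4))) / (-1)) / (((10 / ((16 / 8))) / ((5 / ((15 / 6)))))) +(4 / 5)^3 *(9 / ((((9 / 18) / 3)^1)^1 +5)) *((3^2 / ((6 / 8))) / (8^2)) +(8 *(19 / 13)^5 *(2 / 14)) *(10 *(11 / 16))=24970971652888 / 110784548875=225.40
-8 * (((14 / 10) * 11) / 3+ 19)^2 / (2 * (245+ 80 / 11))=-5765936 / 624375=-9.23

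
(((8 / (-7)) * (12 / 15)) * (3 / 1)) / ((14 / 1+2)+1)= -0.16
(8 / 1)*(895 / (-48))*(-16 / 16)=895 / 6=149.17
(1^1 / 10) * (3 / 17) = 3 / 170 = 0.02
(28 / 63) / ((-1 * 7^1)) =-4 / 63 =-0.06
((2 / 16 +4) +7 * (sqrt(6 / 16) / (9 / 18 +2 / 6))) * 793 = 26169 / 8 +16653 * sqrt(6) / 10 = 7350.26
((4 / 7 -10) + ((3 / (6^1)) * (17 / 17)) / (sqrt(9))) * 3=-389 / 14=-27.79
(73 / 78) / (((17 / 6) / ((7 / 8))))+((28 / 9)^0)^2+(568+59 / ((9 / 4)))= 9475775 / 15912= 595.51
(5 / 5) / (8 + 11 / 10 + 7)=10 / 161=0.06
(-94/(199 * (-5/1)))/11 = 94/10945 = 0.01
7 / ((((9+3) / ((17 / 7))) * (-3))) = -17 / 36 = -0.47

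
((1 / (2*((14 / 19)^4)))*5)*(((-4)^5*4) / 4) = -20851360 / 2401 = -8684.45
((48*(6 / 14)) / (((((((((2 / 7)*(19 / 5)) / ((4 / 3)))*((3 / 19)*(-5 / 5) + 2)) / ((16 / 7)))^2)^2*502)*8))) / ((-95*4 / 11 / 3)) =-2883584 / 1202288745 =-0.00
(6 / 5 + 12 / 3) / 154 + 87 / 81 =11516 / 10395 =1.11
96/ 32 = 3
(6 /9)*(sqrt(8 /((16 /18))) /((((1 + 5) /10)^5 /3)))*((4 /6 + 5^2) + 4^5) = 19681250 /243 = 80992.80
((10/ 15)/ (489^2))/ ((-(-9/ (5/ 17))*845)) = 2/ 18548855091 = 0.00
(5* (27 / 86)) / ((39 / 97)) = 4365 / 1118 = 3.90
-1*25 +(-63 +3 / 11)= -965 / 11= -87.73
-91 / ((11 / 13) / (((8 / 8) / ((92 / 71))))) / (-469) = 11999 / 67804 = 0.18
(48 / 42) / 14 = 4 / 49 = 0.08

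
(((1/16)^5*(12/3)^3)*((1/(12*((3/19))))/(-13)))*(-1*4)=0.00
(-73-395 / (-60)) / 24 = -797 / 288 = -2.77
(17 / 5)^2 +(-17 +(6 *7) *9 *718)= 6784964 / 25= 271398.56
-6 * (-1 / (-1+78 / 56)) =168 / 11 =15.27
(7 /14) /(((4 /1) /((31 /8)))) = 31 /64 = 0.48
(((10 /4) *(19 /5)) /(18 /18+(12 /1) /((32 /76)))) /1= 19 /59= 0.32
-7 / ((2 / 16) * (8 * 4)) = -7 / 4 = -1.75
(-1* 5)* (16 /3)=-80 /3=-26.67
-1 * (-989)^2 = -978121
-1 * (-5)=5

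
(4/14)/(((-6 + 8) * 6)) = 0.02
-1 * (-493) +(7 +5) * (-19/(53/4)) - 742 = -14109/53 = -266.21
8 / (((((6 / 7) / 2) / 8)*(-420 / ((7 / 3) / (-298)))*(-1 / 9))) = -56 / 2235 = -0.03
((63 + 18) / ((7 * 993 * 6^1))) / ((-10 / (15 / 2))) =-27 / 18536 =-0.00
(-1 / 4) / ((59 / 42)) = -0.18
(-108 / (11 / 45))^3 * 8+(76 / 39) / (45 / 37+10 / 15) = -11938290606092 / 17303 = -689954956.14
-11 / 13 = -0.85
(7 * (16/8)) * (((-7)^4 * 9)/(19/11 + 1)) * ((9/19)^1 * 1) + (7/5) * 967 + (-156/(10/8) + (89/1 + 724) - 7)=5185004/95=54578.99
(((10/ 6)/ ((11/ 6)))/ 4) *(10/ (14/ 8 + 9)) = 100/ 473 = 0.21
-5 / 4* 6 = -15 / 2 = -7.50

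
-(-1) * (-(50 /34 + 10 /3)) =-245 /51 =-4.80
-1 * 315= -315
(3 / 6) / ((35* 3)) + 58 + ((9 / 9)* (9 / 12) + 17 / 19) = 476003 / 7980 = 59.65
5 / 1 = 5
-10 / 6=-1.67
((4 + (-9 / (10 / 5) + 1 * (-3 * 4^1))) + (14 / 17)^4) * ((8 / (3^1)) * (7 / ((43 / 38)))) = -2139909352 / 10774209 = -198.61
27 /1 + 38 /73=2009 /73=27.52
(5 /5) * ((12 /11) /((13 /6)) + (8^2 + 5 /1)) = 9939 /143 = 69.50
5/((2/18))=45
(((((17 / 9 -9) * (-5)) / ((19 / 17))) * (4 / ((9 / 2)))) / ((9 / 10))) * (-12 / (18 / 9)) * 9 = -870400 / 513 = -1696.69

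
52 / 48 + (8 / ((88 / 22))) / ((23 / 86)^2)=29.05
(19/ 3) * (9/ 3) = 19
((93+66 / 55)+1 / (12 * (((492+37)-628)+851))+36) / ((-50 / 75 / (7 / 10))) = -41122403 / 300800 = -136.71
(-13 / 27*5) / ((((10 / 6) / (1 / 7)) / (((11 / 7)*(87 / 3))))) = -4147 / 441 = -9.40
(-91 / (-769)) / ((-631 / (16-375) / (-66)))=-2156154 / 485239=-4.44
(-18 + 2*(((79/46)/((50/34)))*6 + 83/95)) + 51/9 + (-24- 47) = -2214674/32775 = -67.57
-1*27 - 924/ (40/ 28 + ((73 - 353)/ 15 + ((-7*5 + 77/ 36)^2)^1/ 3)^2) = -332873797982013/ 12325037932423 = -27.01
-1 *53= -53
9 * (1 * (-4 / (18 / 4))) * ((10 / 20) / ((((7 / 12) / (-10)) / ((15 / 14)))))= 3600 / 49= 73.47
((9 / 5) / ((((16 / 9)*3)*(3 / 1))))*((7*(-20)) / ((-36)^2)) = -7 / 576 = -0.01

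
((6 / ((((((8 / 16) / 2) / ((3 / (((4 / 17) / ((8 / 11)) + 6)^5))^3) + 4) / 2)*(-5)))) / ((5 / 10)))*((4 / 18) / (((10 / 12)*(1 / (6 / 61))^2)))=-11669708025909911280087465984 / 9019377774104891656816683087934908717575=-0.00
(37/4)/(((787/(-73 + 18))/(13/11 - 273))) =276575/1574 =175.71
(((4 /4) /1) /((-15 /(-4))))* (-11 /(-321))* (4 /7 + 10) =3256 /33705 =0.10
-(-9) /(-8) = -9 /8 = -1.12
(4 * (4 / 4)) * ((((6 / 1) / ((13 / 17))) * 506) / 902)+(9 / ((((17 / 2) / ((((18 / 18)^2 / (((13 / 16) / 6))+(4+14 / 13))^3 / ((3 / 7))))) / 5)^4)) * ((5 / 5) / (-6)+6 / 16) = 7445132726928012500817047511175368 / 79781054068104159641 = 93319558307321.47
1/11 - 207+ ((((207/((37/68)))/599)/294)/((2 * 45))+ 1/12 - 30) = -169745180831/716751420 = -236.83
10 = 10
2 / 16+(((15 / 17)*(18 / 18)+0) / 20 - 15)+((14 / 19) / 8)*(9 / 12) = -76289 / 5168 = -14.76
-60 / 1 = -60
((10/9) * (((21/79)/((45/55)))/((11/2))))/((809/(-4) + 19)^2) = 2240/1146037437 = 0.00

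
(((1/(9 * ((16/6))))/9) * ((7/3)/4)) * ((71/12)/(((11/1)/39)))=6461/114048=0.06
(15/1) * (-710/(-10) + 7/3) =1100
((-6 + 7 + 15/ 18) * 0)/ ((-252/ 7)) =0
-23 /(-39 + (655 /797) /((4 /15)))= 73324 /114507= 0.64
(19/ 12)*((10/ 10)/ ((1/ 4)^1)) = 19/ 3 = 6.33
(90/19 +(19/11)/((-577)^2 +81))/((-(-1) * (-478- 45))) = -329680261/36400324070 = -0.01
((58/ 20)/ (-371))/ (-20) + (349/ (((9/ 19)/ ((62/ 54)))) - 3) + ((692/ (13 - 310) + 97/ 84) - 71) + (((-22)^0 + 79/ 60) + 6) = 154518470657/ 198336600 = 779.07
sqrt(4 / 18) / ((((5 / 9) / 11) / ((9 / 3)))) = 99 * sqrt(2) / 5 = 28.00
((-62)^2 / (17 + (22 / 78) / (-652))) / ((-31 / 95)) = -59908368 / 86453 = -692.96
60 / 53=1.13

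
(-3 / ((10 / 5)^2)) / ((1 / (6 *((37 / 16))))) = -333 / 32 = -10.41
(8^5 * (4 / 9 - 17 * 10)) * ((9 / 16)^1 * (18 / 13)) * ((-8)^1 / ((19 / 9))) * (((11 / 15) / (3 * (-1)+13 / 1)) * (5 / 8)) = 928198656 / 1235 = 751577.86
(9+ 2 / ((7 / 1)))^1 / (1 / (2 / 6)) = 65 / 21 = 3.10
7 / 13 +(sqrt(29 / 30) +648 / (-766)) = -1531 / 4979 +sqrt(870) / 30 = 0.68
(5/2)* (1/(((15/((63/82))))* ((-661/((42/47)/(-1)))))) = 441/2547494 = 0.00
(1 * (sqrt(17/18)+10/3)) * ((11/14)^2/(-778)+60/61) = 9141899 * sqrt(34)/55810608+45709495/13952652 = 4.23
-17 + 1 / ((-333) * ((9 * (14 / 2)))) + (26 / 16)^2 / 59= -1343142293 / 79216704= -16.96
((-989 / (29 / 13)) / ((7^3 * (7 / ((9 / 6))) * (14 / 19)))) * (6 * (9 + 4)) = -29.32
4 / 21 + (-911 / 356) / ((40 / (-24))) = 64513 / 37380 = 1.73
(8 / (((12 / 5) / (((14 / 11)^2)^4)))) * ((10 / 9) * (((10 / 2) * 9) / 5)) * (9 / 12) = 36894726400 / 214358881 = 172.12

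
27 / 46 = 0.59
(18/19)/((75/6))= 0.08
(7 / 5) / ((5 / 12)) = 84 / 25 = 3.36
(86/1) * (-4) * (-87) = 29928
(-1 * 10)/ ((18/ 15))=-25/ 3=-8.33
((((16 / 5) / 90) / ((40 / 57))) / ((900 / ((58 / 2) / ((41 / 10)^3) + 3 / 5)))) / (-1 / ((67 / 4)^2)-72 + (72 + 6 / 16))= 60004436066 / 387845389265625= 0.00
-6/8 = -3/4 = -0.75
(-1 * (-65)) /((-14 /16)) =-520 /7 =-74.29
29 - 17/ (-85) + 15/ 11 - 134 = -5689/ 55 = -103.44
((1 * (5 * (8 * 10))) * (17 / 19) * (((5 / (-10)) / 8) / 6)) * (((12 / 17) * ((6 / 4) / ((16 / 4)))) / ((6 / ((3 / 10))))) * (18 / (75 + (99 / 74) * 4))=-1665 / 150632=-0.01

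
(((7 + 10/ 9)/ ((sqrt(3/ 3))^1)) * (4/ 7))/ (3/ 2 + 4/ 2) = 584/ 441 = 1.32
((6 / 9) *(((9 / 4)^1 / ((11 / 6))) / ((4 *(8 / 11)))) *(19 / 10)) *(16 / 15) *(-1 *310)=-1767 / 10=-176.70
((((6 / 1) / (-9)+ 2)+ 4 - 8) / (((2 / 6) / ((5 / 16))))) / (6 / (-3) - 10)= 5 / 24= 0.21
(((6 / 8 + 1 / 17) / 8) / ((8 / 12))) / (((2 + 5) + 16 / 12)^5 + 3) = 40095 / 10625793152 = 0.00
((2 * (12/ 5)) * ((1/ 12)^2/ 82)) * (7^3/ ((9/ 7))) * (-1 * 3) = -2401/ 7380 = -0.33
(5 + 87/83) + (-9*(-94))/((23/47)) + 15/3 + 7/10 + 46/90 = 299128411/171810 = 1741.04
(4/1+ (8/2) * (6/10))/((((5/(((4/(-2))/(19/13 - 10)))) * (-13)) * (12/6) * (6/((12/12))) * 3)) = -16/24975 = -0.00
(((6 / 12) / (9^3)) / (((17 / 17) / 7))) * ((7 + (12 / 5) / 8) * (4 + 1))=0.18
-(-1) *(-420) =-420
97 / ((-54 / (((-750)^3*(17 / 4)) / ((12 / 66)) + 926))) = 956548738303 / 54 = 17713865524.13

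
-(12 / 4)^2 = -9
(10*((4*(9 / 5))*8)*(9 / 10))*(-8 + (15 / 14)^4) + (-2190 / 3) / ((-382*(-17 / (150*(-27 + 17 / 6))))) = -119145256217 / 38980235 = -3056.56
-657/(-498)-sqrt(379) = -18.15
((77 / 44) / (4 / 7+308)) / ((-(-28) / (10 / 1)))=7 / 3456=0.00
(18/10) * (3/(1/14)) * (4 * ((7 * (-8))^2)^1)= 4741632/5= 948326.40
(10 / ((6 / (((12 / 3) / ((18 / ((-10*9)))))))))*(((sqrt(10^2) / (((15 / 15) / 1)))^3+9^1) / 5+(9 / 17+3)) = -349060 / 51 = -6844.31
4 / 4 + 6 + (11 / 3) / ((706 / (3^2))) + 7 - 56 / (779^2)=14.05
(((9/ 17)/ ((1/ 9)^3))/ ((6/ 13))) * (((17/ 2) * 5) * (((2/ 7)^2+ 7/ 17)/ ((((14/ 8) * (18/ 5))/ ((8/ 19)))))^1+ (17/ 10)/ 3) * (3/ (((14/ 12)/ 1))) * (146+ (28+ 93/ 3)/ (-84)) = 26704383920019/ 43429288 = 614893.43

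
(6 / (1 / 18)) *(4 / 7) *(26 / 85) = 11232 / 595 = 18.88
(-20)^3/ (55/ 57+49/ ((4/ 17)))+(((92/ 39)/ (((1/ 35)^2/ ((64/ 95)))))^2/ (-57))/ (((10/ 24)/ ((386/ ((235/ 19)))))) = -6130640881597473536/ 1231010500707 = -4980169.44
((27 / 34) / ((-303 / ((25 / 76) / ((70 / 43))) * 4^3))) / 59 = -1935 / 13796658176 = -0.00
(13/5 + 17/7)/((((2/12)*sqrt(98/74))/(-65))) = -13728*sqrt(37)/49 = -1704.17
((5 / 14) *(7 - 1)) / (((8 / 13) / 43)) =149.73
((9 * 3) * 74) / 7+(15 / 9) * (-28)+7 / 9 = 15091 / 63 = 239.54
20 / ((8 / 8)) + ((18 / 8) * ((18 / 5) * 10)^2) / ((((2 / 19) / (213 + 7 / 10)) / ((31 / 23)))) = 917589497 / 115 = 7979039.10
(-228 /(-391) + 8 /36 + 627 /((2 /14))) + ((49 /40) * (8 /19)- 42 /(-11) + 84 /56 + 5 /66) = 4395.72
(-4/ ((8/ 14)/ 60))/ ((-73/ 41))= 17220/ 73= 235.89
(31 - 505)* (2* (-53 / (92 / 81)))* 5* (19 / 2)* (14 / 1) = 676598265 / 23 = 29417315.87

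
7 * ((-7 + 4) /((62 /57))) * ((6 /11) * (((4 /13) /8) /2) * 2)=-3591 /8866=-0.41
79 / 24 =3.29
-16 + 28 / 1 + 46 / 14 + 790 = 5637 / 7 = 805.29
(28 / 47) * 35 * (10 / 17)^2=7.21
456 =456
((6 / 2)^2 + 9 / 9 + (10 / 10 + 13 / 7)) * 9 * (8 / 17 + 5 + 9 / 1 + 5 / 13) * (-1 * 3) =-1139670 / 221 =-5156.88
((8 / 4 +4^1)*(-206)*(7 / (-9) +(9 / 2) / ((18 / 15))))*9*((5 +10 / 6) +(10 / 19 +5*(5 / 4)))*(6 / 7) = -380970.28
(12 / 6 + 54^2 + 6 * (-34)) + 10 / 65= 35284 / 13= 2714.15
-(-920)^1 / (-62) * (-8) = 3680 / 31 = 118.71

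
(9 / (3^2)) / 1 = 1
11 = 11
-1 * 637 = -637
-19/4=-4.75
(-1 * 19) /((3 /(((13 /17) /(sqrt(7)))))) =-247 * sqrt(7) /357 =-1.83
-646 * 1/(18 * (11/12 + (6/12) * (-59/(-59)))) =-76/3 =-25.33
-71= -71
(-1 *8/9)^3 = -512/729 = -0.70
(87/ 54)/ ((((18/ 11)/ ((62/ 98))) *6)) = 9889/ 95256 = 0.10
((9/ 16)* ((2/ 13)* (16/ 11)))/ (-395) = -0.00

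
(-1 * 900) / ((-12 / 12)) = 900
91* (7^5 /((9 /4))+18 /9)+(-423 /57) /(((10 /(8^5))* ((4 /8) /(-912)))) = 2026561346 /45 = 45034696.58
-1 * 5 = -5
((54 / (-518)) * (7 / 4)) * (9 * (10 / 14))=-1215 / 1036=-1.17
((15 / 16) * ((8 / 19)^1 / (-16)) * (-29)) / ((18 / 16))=145 / 228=0.64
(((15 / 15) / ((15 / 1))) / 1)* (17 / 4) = 17 / 60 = 0.28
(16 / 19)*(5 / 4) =20 / 19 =1.05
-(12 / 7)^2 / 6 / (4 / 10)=-60 / 49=-1.22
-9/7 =-1.29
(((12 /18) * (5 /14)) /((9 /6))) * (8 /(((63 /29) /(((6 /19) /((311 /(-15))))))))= -23200 /2605869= -0.01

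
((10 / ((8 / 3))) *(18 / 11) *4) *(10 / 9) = 300 / 11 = 27.27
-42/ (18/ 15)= -35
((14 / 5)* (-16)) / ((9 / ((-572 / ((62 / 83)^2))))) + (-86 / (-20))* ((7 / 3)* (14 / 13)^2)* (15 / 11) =411498285842 / 80392455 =5118.62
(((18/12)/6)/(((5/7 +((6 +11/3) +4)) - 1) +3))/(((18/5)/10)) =175/4128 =0.04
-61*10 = -610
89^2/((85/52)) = 411892/85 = 4845.79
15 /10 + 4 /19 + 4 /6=271 /114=2.38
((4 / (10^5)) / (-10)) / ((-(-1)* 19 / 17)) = -17 / 4750000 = -0.00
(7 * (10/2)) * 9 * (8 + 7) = 4725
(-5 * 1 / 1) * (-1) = 5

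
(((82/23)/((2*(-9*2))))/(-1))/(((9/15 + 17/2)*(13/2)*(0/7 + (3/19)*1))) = 7790/734643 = 0.01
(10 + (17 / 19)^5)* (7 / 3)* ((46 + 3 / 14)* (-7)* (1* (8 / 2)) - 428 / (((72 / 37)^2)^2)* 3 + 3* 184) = -12640158758748521 / 616132666368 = -20515.32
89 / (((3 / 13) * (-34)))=-1157 / 102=-11.34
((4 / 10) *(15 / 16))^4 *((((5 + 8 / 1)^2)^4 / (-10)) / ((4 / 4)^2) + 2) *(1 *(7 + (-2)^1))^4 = -8259273347625 / 8192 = -1008212078.57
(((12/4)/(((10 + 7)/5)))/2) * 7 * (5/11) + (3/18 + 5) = 6.57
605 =605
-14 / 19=-0.74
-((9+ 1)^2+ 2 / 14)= -701 / 7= -100.14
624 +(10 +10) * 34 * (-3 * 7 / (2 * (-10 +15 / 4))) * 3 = 4051.20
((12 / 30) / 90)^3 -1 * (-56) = 637875001 / 11390625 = 56.00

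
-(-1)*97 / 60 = 97 / 60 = 1.62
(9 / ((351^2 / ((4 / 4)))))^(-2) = 187388721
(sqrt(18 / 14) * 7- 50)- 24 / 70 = -42.41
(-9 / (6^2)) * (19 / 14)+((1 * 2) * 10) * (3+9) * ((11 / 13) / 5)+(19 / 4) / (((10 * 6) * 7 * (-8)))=7036793 / 174720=40.27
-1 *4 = -4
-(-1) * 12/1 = 12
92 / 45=2.04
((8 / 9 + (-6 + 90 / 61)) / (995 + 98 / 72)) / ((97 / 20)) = -159680 / 212236873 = -0.00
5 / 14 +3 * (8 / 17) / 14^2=607 / 1666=0.36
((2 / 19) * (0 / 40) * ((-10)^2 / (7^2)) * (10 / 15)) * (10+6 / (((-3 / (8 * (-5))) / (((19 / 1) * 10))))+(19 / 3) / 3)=0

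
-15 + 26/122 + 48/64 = -14.04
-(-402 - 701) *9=9927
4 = 4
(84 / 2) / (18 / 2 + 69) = 0.54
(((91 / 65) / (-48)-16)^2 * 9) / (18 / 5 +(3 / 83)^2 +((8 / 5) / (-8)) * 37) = -101953128601 / 167482880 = -608.74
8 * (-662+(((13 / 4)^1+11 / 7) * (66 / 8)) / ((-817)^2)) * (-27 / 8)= 1336238098947 / 74758768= 17874.00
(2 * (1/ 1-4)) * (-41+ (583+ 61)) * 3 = -10854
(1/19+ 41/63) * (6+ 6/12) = 5473/1197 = 4.57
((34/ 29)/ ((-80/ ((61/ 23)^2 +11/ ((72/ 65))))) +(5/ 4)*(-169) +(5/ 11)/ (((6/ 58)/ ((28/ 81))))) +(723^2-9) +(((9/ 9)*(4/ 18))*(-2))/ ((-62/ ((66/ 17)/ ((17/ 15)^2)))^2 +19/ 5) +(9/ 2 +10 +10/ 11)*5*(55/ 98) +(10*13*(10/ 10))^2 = 539453.26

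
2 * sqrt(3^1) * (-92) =-318.70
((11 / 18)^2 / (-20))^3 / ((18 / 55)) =-19487171 / 979552051200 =-0.00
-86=-86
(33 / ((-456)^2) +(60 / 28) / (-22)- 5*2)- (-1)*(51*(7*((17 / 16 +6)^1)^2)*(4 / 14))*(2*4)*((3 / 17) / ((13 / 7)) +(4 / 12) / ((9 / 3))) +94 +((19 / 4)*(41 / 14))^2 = 2104719906781 / 242834592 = 8667.30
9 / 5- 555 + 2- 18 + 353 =-1081 / 5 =-216.20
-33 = -33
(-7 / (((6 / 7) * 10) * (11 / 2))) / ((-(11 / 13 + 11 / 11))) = 637 / 7920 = 0.08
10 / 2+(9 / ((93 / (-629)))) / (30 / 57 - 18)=87313 / 10292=8.48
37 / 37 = 1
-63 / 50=-1.26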